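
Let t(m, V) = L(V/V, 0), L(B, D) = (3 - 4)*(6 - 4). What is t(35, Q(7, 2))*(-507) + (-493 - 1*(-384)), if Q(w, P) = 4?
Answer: 905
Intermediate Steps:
L(B, D) = -2 (L(B, D) = -1*2 = -2)
t(m, V) = -2
t(35, Q(7, 2))*(-507) + (-493 - 1*(-384)) = -2*(-507) + (-493 - 1*(-384)) = 1014 + (-493 + 384) = 1014 - 109 = 905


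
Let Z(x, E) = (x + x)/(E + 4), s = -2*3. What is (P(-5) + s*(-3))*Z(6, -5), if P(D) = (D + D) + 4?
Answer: -144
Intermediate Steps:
s = -6
Z(x, E) = 2*x/(4 + E) (Z(x, E) = (2*x)/(4 + E) = 2*x/(4 + E))
P(D) = 4 + 2*D (P(D) = 2*D + 4 = 4 + 2*D)
(P(-5) + s*(-3))*Z(6, -5) = ((4 + 2*(-5)) - 6*(-3))*(2*6/(4 - 5)) = ((4 - 10) + 18)*(2*6/(-1)) = (-6 + 18)*(2*6*(-1)) = 12*(-12) = -144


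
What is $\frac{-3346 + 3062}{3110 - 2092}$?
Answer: $- \frac{142}{509} \approx -0.27898$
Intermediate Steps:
$\frac{-3346 + 3062}{3110 - 2092} = - \frac{284}{1018} = \left(-284\right) \frac{1}{1018} = - \frac{142}{509}$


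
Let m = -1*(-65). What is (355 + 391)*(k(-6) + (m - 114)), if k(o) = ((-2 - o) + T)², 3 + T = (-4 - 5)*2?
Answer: 179040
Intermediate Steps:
T = -21 (T = -3 + (-4 - 5)*2 = -3 - 9*2 = -3 - 18 = -21)
m = 65
k(o) = (-23 - o)² (k(o) = ((-2 - o) - 21)² = (-23 - o)²)
(355 + 391)*(k(-6) + (m - 114)) = (355 + 391)*((23 - 6)² + (65 - 114)) = 746*(17² - 49) = 746*(289 - 49) = 746*240 = 179040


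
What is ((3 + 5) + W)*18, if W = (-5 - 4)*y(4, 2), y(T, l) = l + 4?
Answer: -828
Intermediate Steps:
y(T, l) = 4 + l
W = -54 (W = (-5 - 4)*(4 + 2) = -9*6 = -54)
((3 + 5) + W)*18 = ((3 + 5) - 54)*18 = (8 - 54)*18 = -46*18 = -828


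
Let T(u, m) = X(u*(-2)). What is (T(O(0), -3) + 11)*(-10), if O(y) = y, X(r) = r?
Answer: -110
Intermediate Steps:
T(u, m) = -2*u (T(u, m) = u*(-2) = -2*u)
(T(O(0), -3) + 11)*(-10) = (-2*0 + 11)*(-10) = (0 + 11)*(-10) = 11*(-10) = -110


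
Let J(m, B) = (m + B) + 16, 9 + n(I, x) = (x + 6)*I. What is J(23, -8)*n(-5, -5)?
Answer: -434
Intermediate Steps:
n(I, x) = -9 + I*(6 + x) (n(I, x) = -9 + (x + 6)*I = -9 + (6 + x)*I = -9 + I*(6 + x))
J(m, B) = 16 + B + m (J(m, B) = (B + m) + 16 = 16 + B + m)
J(23, -8)*n(-5, -5) = (16 - 8 + 23)*(-9 + 6*(-5) - 5*(-5)) = 31*(-9 - 30 + 25) = 31*(-14) = -434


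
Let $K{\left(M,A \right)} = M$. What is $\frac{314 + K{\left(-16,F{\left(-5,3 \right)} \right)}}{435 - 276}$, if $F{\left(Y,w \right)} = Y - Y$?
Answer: $\frac{298}{159} \approx 1.8742$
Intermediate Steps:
$F{\left(Y,w \right)} = 0$
$\frac{314 + K{\left(-16,F{\left(-5,3 \right)} \right)}}{435 - 276} = \frac{314 - 16}{435 - 276} = \frac{298}{159}$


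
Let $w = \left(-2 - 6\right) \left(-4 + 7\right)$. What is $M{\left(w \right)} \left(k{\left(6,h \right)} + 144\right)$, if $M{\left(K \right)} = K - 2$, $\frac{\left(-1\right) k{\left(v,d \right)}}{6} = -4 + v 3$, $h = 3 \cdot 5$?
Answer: $-1560$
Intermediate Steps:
$h = 15$
$w = -24$ ($w = \left(-8\right) 3 = -24$)
$k{\left(v,d \right)} = 24 - 18 v$ ($k{\left(v,d \right)} = - 6 \left(-4 + v 3\right) = - 6 \left(-4 + 3 v\right) = 24 - 18 v$)
$M{\left(K \right)} = -2 + K$
$M{\left(w \right)} \left(k{\left(6,h \right)} + 144\right) = \left(-2 - 24\right) \left(\left(24 - 108\right) + 144\right) = - 26 \left(\left(24 - 108\right) + 144\right) = - 26 \left(-84 + 144\right) = \left(-26\right) 60 = -1560$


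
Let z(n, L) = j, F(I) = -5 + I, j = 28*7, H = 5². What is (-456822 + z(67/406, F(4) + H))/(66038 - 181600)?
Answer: 228313/57781 ≈ 3.9514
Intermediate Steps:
H = 25
j = 196
z(n, L) = 196
(-456822 + z(67/406, F(4) + H))/(66038 - 181600) = (-456822 + 196)/(66038 - 181600) = -456626/(-115562) = -456626*(-1/115562) = 228313/57781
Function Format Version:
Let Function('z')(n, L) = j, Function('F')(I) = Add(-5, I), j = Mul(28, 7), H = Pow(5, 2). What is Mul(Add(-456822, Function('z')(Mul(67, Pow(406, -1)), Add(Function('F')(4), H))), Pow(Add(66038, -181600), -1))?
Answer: Rational(228313, 57781) ≈ 3.9514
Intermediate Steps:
H = 25
j = 196
Function('z')(n, L) = 196
Mul(Add(-456822, Function('z')(Mul(67, Pow(406, -1)), Add(Function('F')(4), H))), Pow(Add(66038, -181600), -1)) = Mul(Add(-456822, 196), Pow(Add(66038, -181600), -1)) = Mul(-456626, Pow(-115562, -1)) = Mul(-456626, Rational(-1, 115562)) = Rational(228313, 57781)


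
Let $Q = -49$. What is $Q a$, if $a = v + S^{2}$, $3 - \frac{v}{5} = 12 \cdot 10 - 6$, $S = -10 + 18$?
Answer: $24059$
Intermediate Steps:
$S = 8$
$v = -555$ ($v = 15 - 5 \left(12 \cdot 10 - 6\right) = 15 - 5 \left(120 - 6\right) = 15 - 570 = -555$)
$a = -491$ ($a = -555 + 8^{2} = -555 + 64 = -491$)
$Q a = \left(-49\right) \left(-491\right) = 24059$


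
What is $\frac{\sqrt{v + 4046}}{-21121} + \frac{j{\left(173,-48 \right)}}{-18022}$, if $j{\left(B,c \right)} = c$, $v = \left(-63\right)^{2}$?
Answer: $\frac{24}{9011} - \frac{\sqrt{8015}}{21121} \approx -0.0015753$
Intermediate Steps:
$v = 3969$
$\frac{\sqrt{v + 4046}}{-21121} + \frac{j{\left(173,-48 \right)}}{-18022} = \frac{\sqrt{3969 + 4046}}{-21121} - \frac{48}{-18022} = \sqrt{8015} \left(- \frac{1}{21121}\right) - - \frac{24}{9011} = - \frac{\sqrt{8015}}{21121} + \frac{24}{9011} = \frac{24}{9011} - \frac{\sqrt{8015}}{21121}$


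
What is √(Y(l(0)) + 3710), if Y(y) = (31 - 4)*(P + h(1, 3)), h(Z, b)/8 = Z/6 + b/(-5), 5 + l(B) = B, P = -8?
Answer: √85010/5 ≈ 58.313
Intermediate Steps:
l(B) = -5 + B
h(Z, b) = -8*b/5 + 4*Z/3 (h(Z, b) = 8*(Z/6 + b/(-5)) = 8*(Z*(⅙) + b*(-⅕)) = 8*(Z/6 - b/5) = 8*(-b/5 + Z/6) = -8*b/5 + 4*Z/3)
Y(y) = -1548/5 (Y(y) = (31 - 4)*(-8 + (-8/5*3 + (4/3)*1)) = 27*(-8 + (-24/5 + 4/3)) = 27*(-8 - 52/15) = 27*(-172/15) = -1548/5)
√(Y(l(0)) + 3710) = √(-1548/5 + 3710) = √(17002/5) = √85010/5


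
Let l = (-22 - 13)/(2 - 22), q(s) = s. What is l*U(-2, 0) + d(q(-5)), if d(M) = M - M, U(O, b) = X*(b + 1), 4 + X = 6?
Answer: 7/2 ≈ 3.5000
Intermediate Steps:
X = 2 (X = -4 + 6 = 2)
U(O, b) = 2 + 2*b (U(O, b) = 2*(b + 1) = 2*(1 + b) = 2 + 2*b)
d(M) = 0
l = 7/4 (l = -35/(-20) = -35*(-1/20) = 7/4 ≈ 1.7500)
l*U(-2, 0) + d(q(-5)) = 7*(2 + 2*0)/4 + 0 = 7*(2 + 0)/4 + 0 = (7/4)*2 + 0 = 7/2 + 0 = 7/2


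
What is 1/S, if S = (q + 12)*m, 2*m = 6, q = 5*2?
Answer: 1/66 ≈ 0.015152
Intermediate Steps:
q = 10
m = 3 (m = (1/2)*6 = 3)
S = 66 (S = (10 + 12)*3 = 22*3 = 66)
1/S = 1/66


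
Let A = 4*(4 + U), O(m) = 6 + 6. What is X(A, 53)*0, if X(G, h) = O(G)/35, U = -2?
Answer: 0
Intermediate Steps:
O(m) = 12
A = 8 (A = 4*(4 - 2) = 4*2 = 8)
X(G, h) = 12/35
X(A, 53)*0 = (12/35)*0 = 0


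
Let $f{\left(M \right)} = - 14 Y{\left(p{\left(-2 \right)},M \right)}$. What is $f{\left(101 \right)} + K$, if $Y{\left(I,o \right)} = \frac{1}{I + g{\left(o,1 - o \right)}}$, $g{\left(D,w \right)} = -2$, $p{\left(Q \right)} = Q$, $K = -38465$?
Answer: $- \frac{76923}{2} \approx -38462.0$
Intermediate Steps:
$Y{\left(I,o \right)} = \frac{1}{-2 + I}$ ($Y{\left(I,o \right)} = \frac{1}{I - 2} = \frac{1}{-2 + I}$)
$f{\left(M \right)} = \frac{7}{2}$ ($f{\left(M \right)} = - \frac{14}{-2 - 2} = - \frac{14}{-4} = \left(-14\right) \left(- \frac{1}{4}\right) = \frac{7}{2}$)
$f{\left(101 \right)} + K = \frac{7}{2} - 38465 = - \frac{76923}{2}$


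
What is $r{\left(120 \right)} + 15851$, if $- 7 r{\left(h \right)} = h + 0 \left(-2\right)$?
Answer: $\frac{110837}{7} \approx 15834.0$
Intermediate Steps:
$r{\left(h \right)} = - \frac{h}{7}$ ($r{\left(h \right)} = - \frac{h + 0 \left(-2\right)}{7} = - \frac{h + 0}{7} = - \frac{h}{7}$)
$r{\left(120 \right)} + 15851 = \left(- \frac{1}{7}\right) 120 + 15851 = - \frac{120}{7} + 15851 = \frac{110837}{7}$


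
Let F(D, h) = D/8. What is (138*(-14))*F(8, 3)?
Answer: -1932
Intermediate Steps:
F(D, h) = D/8 (F(D, h) = D*(⅛) = D/8)
(138*(-14))*F(8, 3) = (138*(-14))*((⅛)*8) = -1932*1 = -1932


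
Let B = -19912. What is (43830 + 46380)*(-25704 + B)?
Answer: -4115019360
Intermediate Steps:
(43830 + 46380)*(-25704 + B) = (43830 + 46380)*(-25704 - 19912) = 90210*(-45616) = -4115019360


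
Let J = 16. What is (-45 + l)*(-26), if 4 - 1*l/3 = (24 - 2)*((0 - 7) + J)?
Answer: 16302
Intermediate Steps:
l = -582 (l = 12 - 3*(24 - 2)*((0 - 7) + 16) = 12 - 66*(-7 + 16) = 12 - 66*9 = 12 - 3*198 = 12 - 594 = -582)
(-45 + l)*(-26) = (-45 - 582)*(-26) = -627*(-26) = 16302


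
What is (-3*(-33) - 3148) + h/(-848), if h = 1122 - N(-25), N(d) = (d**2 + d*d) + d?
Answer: -2585449/848 ≈ -3048.9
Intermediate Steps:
N(d) = d + 2*d**2 (N(d) = (d**2 + d**2) + d = 2*d**2 + d = d + 2*d**2)
h = -103 (h = 1122 - (-25)*(1 + 2*(-25)) = 1122 - (-25)*(1 - 50) = 1122 - (-25)*(-49) = 1122 - 1*1225 = 1122 - 1225 = -103)
(-3*(-33) - 3148) + h/(-848) = (-3*(-33) - 3148) - 103/(-848) = (99 - 3148) - 103*(-1/848) = -3049 + 103/848 = -2585449/848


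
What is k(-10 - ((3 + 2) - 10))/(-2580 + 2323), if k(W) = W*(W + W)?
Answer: -50/257 ≈ -0.19455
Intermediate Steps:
k(W) = 2*W² (k(W) = W*(2*W) = 2*W²)
k(-10 - ((3 + 2) - 10))/(-2580 + 2323) = (2*(-10 - ((3 + 2) - 10))²)/(-2580 + 2323) = (2*(-10 - (5 - 10))²)/(-257) = (2*(-10 - 1*(-5))²)*(-1/257) = (2*(-10 + 5)²)*(-1/257) = (2*(-5)²)*(-1/257) = (2*25)*(-1/257) = 50*(-1/257) = -50/257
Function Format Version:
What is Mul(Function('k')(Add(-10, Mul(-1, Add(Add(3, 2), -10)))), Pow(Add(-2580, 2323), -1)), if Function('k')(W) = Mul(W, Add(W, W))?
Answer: Rational(-50, 257) ≈ -0.19455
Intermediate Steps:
Function('k')(W) = Mul(2, Pow(W, 2)) (Function('k')(W) = Mul(W, Mul(2, W)) = Mul(2, Pow(W, 2)))
Mul(Function('k')(Add(-10, Mul(-1, Add(Add(3, 2), -10)))), Pow(Add(-2580, 2323), -1)) = Mul(Mul(2, Pow(Add(-10, Mul(-1, Add(Add(3, 2), -10))), 2)), Pow(Add(-2580, 2323), -1)) = Mul(Mul(2, Pow(Add(-10, Mul(-1, Add(5, -10))), 2)), Pow(-257, -1)) = Mul(Mul(2, Pow(Add(-10, Mul(-1, -5)), 2)), Rational(-1, 257)) = Mul(Mul(2, Pow(Add(-10, 5), 2)), Rational(-1, 257)) = Mul(Mul(2, Pow(-5, 2)), Rational(-1, 257)) = Mul(Mul(2, 25), Rational(-1, 257)) = Mul(50, Rational(-1, 257)) = Rational(-50, 257)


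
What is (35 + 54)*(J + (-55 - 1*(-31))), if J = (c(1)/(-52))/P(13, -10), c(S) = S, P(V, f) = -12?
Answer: -1332775/624 ≈ -2135.9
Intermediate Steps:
J = 1/624 (J = (1/(-52))/(-12) = (1*(-1/52))*(-1/12) = -1/52*(-1/12) = 1/624 ≈ 0.0016026)
(35 + 54)*(J + (-55 - 1*(-31))) = (35 + 54)*(1/624 + (-55 - 1*(-31))) = 89*(1/624 + (-55 + 31)) = 89*(1/624 - 24) = 89*(-14975/624) = -1332775/624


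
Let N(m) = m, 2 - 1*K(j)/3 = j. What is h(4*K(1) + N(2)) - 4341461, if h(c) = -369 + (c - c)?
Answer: -4341830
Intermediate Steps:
K(j) = 6 - 3*j
h(c) = -369 (h(c) = -369 + 0 = -369)
h(4*K(1) + N(2)) - 4341461 = -369 - 4341461 = -4341830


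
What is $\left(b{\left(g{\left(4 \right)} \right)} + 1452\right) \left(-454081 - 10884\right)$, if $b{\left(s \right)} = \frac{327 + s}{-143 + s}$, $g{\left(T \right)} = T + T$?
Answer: $- \frac{18197335205}{27} \approx -6.7398 \cdot 10^{8}$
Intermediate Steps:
$g{\left(T \right)} = 2 T$
$b{\left(s \right)} = \frac{327 + s}{-143 + s}$
$\left(b{\left(g{\left(4 \right)} \right)} + 1452\right) \left(-454081 - 10884\right) = \left(\frac{327 + 2 \cdot 4}{-143 + 2 \cdot 4} + 1452\right) \left(-454081 - 10884\right) = \left(\frac{327 + 8}{-143 + 8} + 1452\right) \left(-464965\right) = \left(\frac{1}{-135} \cdot 335 + 1452\right) \left(-464965\right) = \left(\left(- \frac{1}{135}\right) 335 + 1452\right) \left(-464965\right) = \left(- \frac{67}{27} + 1452\right) \left(-464965\right) = \frac{39137}{27} \left(-464965\right) = - \frac{18197335205}{27}$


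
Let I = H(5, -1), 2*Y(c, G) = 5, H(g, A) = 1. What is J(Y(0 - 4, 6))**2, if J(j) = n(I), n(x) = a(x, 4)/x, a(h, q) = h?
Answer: 1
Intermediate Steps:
Y(c, G) = 5/2 (Y(c, G) = (1/2)*5 = 5/2)
I = 1
n(x) = 1 (n(x) = x/x = 1)
J(j) = 1
J(Y(0 - 4, 6))**2 = 1**2 = 1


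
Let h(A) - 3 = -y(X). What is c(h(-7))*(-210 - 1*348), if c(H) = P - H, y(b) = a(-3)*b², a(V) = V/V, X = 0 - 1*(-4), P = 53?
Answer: -36828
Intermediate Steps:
X = 4 (X = 0 + 4 = 4)
a(V) = 1
y(b) = b² (y(b) = 1*b² = b²)
h(A) = -13 (h(A) = 3 - 1*4² = 3 - 1*16 = 3 - 16 = -13)
c(H) = 53 - H
c(h(-7))*(-210 - 1*348) = (53 - 1*(-13))*(-210 - 1*348) = (53 + 13)*(-210 - 348) = 66*(-558) = -36828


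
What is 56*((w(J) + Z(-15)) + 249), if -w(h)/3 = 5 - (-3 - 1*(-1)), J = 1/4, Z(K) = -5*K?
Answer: 16968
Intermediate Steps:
J = ¼ ≈ 0.25000
w(h) = -21 (w(h) = -3*(5 - (-3 - 1*(-1))) = -3*(5 - (-3 + 1)) = -3*(5 - 1*(-2)) = -3*(5 + 2) = -3*7 = -21)
56*((w(J) + Z(-15)) + 249) = 56*((-21 - 5*(-15)) + 249) = 56*((-21 + 75) + 249) = 56*(54 + 249) = 56*303 = 16968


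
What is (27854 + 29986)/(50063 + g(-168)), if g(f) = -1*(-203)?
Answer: 28920/25133 ≈ 1.1507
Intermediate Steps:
g(f) = 203
(27854 + 29986)/(50063 + g(-168)) = (27854 + 29986)/(50063 + 203) = 57840/50266 = 57840*(1/50266) = 28920/25133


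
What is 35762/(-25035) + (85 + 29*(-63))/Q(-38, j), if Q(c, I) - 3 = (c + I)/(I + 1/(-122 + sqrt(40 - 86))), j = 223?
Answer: -124380305858088172/272582651221635 + 322270*I*sqrt(46)/10888062761 ≈ -456.3 + 0.00020075*I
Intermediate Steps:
Q(c, I) = 3 + (I + c)/(I + 1/(-122 + I*sqrt(46))) (Q(c, I) = 3 + (c + I)/(I + 1/(-122 + sqrt(40 - 86))) = 3 + (I + c)/(I + 1/(-122 + sqrt(-46))) = 3 + (I + c)/(I + 1/(-122 + I*sqrt(46))))
35762/(-25035) + (85 + 29*(-63))/Q(-38, j) = 35762/(-25035) + (85 + 29*(-63))/(((3 - 488*223 - 122*(-38) + I*(-38)*sqrt(46) + 4*I*223*sqrt(46))/(1 - 122*223 + I*223*sqrt(46)))) = 35762*(-1/25035) + (85 - 1827)/(((3 - 108824 + 4636 - 38*I*sqrt(46) + 892*I*sqrt(46))/(1 - 27206 + 223*I*sqrt(46)))) = -35762/25035 - 1742*(-27205 + 223*I*sqrt(46))/(-104185 + 854*I*sqrt(46))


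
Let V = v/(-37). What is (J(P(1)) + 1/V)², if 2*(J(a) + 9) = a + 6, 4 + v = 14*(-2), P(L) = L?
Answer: 19321/1024 ≈ 18.868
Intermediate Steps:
v = -32 (v = -4 + 14*(-2) = -4 - 28 = -32)
V = 32/37 (V = -32/(-37) = -32*(-1/37) = 32/37 ≈ 0.86486)
J(a) = -6 + a/2 (J(a) = -9 + (a + 6)/2 = -9 + (6 + a)/2 = -9 + (3 + a/2) = -6 + a/2)
(J(P(1)) + 1/V)² = ((-6 + (½)*1) + 1/(32/37))² = ((-6 + ½) + 37/32)² = (-11/2 + 37/32)² = (-139/32)² = 19321/1024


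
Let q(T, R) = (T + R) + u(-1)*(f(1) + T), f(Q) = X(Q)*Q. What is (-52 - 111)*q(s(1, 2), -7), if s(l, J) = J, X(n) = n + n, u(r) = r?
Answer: 1467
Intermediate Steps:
X(n) = 2*n
f(Q) = 2*Q² (f(Q) = (2*Q)*Q = 2*Q²)
q(T, R) = -2 + R (q(T, R) = (T + R) - (2*1² + T) = (R + T) - (2*1 + T) = (R + T) - (2 + T) = (R + T) + (-2 - T) = -2 + R)
(-52 - 111)*q(s(1, 2), -7) = (-52 - 111)*(-2 - 7) = -163*(-9) = 1467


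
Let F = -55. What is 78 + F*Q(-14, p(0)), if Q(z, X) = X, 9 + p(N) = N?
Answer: 573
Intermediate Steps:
p(N) = -9 + N
78 + F*Q(-14, p(0)) = 78 - 55*(-9 + 0) = 78 - 55*(-9) = 78 + 495 = 573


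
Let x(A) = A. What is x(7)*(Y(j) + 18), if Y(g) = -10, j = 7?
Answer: 56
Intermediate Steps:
x(7)*(Y(j) + 18) = 7*(-10 + 18) = 7*8 = 56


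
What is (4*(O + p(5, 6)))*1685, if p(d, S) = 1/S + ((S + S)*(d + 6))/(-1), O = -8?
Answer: -2827430/3 ≈ -9.4248e+5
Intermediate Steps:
p(d, S) = 1/S - 2*S*(6 + d) (p(d, S) = 1/S + ((2*S)*(6 + d))*(-1) = 1/S + (2*S*(6 + d))*(-1) = 1/S - 2*S*(6 + d))
(4*(O + p(5, 6)))*1685 = (4*(-8 + (1 - 2*6**2*(6 + 5))/6))*1685 = (4*(-8 + (1 - 2*36*11)/6))*1685 = (4*(-8 + (1 - 792)/6))*1685 = (4*(-8 + (1/6)*(-791)))*1685 = (4*(-8 - 791/6))*1685 = (4*(-839/6))*1685 = -1678/3*1685 = -2827430/3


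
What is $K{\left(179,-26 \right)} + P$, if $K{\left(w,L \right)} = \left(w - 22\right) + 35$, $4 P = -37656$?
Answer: $-9222$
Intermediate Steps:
$P = -9414$ ($P = \frac{1}{4} \left(-37656\right) = -9414$)
$K{\left(w,L \right)} = 13 + w$ ($K{\left(w,L \right)} = \left(-22 + w\right) + 35 = 13 + w$)
$K{\left(179,-26 \right)} + P = \left(13 + 179\right) - 9414 = 192 - 9414 = -9222$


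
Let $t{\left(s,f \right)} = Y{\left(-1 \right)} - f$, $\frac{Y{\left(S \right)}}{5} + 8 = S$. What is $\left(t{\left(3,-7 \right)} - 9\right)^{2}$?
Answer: $2209$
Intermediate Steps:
$Y{\left(S \right)} = -40 + 5 S$
$t{\left(s,f \right)} = -45 - f$ ($t{\left(s,f \right)} = \left(-40 + 5 \left(-1\right)\right) - f = \left(-40 - 5\right) - f = -45 - f$)
$\left(t{\left(3,-7 \right)} - 9\right)^{2} = \left(\left(-45 - -7\right) - 9\right)^{2} = \left(\left(-45 + 7\right) - 9\right)^{2} = \left(-38 - 9\right)^{2} = \left(-47\right)^{2} = 2209$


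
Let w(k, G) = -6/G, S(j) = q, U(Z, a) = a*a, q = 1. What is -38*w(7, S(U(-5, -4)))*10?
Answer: 2280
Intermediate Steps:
U(Z, a) = a**2
S(j) = 1
-38*w(7, S(U(-5, -4)))*10 = -(-228)/1*10 = -(-228)*10 = -38*(-6)*10 = 228*10 = 2280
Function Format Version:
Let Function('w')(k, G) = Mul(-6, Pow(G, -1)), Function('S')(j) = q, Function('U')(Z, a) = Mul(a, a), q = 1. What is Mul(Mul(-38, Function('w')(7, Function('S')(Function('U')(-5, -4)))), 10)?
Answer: 2280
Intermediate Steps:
Function('U')(Z, a) = Pow(a, 2)
Function('S')(j) = 1
Mul(Mul(-38, Function('w')(7, Function('S')(Function('U')(-5, -4)))), 10) = Mul(Mul(-38, Mul(-6, Pow(1, -1))), 10) = Mul(Mul(-38, Mul(-6, 1)), 10) = Mul(Mul(-38, -6), 10) = Mul(228, 10) = 2280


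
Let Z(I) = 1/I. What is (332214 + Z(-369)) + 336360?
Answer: 246703805/369 ≈ 6.6857e+5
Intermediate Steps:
(332214 + Z(-369)) + 336360 = (332214 + 1/(-369)) + 336360 = (332214 - 1/369) + 336360 = 122586965/369 + 336360 = 246703805/369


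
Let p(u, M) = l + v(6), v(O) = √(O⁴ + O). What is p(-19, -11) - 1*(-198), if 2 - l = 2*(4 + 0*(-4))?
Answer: 192 + √1302 ≈ 228.08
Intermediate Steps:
v(O) = √(O + O⁴)
l = -6 (l = 2 - 2*(4 + 0*(-4)) = 2 - 2*(4 + 0) = 2 - 2*4 = 2 - 1*8 = 2 - 8 = -6)
p(u, M) = -6 + √1302 (p(u, M) = -6 + √(6 + 6⁴) = -6 + √(6 + 1296) = -6 + √1302)
p(-19, -11) - 1*(-198) = (-6 + √1302) - 1*(-198) = (-6 + √1302) + 198 = 192 + √1302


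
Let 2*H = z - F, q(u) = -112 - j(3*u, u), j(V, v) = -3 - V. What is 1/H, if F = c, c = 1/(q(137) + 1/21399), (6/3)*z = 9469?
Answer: 25849996/61193360233 ≈ 0.00042243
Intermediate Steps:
z = 9469/2 (z = (½)*9469 = 9469/2 ≈ 4734.5)
q(u) = -109 + 3*u (q(u) = -112 - (-3 - 3*u) = -112 + (3 + 3*u) = -109 + 3*u)
c = 21399/6462499 (c = 1/((-109 + 3*137) + 1/21399) = 1/((-109 + 411) + 1/21399) = 1/(302 + 1/21399) = 1/(6462499/21399) = 21399/6462499 ≈ 0.0033113)
F = 21399/6462499 ≈ 0.0033113
H = 61193360233/25849996 (H = (9469/2 - 1*21399/6462499)/2 = (9469/2 - 21399/6462499)/2 = (½)*(61193360233/12924998) = 61193360233/25849996 ≈ 2367.3)
1/H = 1/(61193360233/25849996) = 25849996/61193360233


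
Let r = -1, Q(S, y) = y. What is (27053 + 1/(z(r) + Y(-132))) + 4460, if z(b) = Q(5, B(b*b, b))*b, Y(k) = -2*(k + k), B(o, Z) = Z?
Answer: 16670378/529 ≈ 31513.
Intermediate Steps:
Y(k) = -4*k
z(b) = b² (z(b) = b*b = b²)
(27053 + 1/(z(r) + Y(-132))) + 4460 = (27053 + 1/((-1)² - 4*(-132))) + 4460 = (27053 + 1/(1 + 528)) + 4460 = (27053 + 1/529) + 4460 = 14311038/529 + 4460 = 16670378/529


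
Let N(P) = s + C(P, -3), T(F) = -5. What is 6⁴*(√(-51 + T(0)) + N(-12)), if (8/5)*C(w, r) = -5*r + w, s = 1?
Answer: 3726 + 2592*I*√14 ≈ 3726.0 + 9698.4*I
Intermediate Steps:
C(w, r) = -25*r/8 + 5*w/8 (C(w, r) = 5*(-5*r + w)/8 = 5*(w - 5*r)/8 = -25*r/8 + 5*w/8)
N(P) = 83/8 + 5*P/8 (N(P) = 1 + (-25/8*(-3) + 5*P/8) = 1 + (75/8 + 5*P/8) = 83/8 + 5*P/8)
6⁴*(√(-51 + T(0)) + N(-12)) = 6⁴*(√(-51 - 5) + (83/8 + (5/8)*(-12))) = 1296*(√(-56) + (83/8 - 15/2)) = 1296*(2*I*√14 + 23/8) = 1296*(23/8 + 2*I*√14) = 3726 + 2592*I*√14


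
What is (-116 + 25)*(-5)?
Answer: 455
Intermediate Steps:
(-116 + 25)*(-5) = -91*(-5) = 455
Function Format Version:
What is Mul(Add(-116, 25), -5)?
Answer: 455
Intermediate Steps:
Mul(Add(-116, 25), -5) = Mul(-91, -5) = 455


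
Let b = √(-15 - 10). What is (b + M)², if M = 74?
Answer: 5451 + 740*I ≈ 5451.0 + 740.0*I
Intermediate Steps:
b = 5*I (b = √(-25) = 5*I ≈ 5.0*I)
(b + M)² = (5*I + 74)² = (74 + 5*I)²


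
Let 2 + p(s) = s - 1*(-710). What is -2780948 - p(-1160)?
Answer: -2780496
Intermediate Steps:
p(s) = 708 + s (p(s) = -2 + (s - 1*(-710)) = -2 + (s + 710) = -2 + (710 + s) = 708 + s)
-2780948 - p(-1160) = -2780948 - (708 - 1160) = -2780948 - 1*(-452) = -2780948 + 452 = -2780496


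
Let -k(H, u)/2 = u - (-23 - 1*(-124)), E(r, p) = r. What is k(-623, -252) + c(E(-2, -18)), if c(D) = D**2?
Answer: 710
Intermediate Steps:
k(H, u) = 202 - 2*u (k(H, u) = -2*(u - (-23 - 1*(-124))) = -2*(u - (-23 + 124)) = -2*(u - 1*101) = -2*(u - 101) = -2*(-101 + u) = 202 - 2*u)
k(-623, -252) + c(E(-2, -18)) = (202 - 2*(-252)) + (-2)**2 = (202 + 504) + 4 = 706 + 4 = 710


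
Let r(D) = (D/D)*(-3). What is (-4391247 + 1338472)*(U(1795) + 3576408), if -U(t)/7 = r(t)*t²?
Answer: -217476433689075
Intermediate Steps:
r(D) = -3 (r(D) = 1*(-3) = -3)
U(t) = 21*t² (U(t) = -(-21)*t² = 21*t²)
(-4391247 + 1338472)*(U(1795) + 3576408) = (-4391247 + 1338472)*(21*1795² + 3576408) = -3052775*(21*3222025 + 3576408) = -3052775*(67662525 + 3576408) = -3052775*71238933 = -217476433689075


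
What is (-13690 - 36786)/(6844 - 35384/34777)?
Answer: -438850963/59494601 ≈ -7.3763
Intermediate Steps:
(-13690 - 36786)/(6844 - 35384/34777) = -50476/(6844 - 35384*1/34777) = -50476/(6844 - 35384/34777) = -50476/237978404/34777 = -50476*34777/237978404 = -438850963/59494601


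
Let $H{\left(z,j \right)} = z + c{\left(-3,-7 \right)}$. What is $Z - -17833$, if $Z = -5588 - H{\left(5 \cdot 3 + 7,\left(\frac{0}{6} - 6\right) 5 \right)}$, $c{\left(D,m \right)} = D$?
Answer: $12226$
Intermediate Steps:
$H{\left(z,j \right)} = -3 + z$ ($H{\left(z,j \right)} = z - 3 = -3 + z$)
$Z = -5607$ ($Z = -5588 - \left(-3 + \left(5 \cdot 3 + 7\right)\right) = -5588 - \left(-3 + \left(15 + 7\right)\right) = -5588 - \left(-3 + 22\right) = -5588 - 19 = -5607$)
$Z - -17833 = -5607 - -17833 = -5607 + 17833 = 12226$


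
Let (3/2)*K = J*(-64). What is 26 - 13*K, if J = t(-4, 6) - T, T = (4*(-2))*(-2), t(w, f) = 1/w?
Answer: -26962/3 ≈ -8987.3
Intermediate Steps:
T = 16 (T = -8*(-2) = 16)
J = -65/4 (J = 1/(-4) - 1*16 = -¼ - 16 = -65/4 ≈ -16.250)
K = 2080/3 (K = 2*(-65/4*(-64))/3 = (⅔)*1040 = 2080/3 ≈ 693.33)
26 - 13*K = 26 - 13*2080/3 = 26 - 27040/3 = -26962/3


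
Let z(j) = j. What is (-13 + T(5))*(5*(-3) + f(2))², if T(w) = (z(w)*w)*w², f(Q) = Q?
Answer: 103428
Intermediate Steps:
T(w) = w⁴ (T(w) = (w*w)*w² = w²*w² = w⁴)
(-13 + T(5))*(5*(-3) + f(2))² = (-13 + 5⁴)*(5*(-3) + 2)² = (-13 + 625)*(-15 + 2)² = 612*(-13)² = 612*169 = 103428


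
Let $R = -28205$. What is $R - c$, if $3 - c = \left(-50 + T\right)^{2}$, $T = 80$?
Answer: $-27308$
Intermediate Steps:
$c = -897$ ($c = 3 - \left(-50 + 80\right)^{2} = 3 - 30^{2} = 3 - 900 = -897$)
$R - c = -28205 - -897 = -28205 + 897 = -27308$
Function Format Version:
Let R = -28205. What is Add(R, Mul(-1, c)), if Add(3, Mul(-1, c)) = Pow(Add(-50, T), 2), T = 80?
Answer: -27308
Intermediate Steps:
c = -897 (c = Add(3, Mul(-1, Pow(Add(-50, 80), 2))) = Add(3, Mul(-1, Pow(30, 2))) = Add(3, Mul(-1, 900)) = Add(3, -900) = -897)
Add(R, Mul(-1, c)) = Add(-28205, Mul(-1, -897)) = Add(-28205, 897) = -27308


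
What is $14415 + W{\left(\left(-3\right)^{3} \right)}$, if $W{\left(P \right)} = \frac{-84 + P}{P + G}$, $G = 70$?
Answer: $\frac{619734}{43} \approx 14412.0$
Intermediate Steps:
$W{\left(P \right)} = \frac{-84 + P}{70 + P}$ ($W{\left(P \right)} = \frac{-84 + P}{P + 70} = \frac{-84 + P}{70 + P}$)
$14415 + W{\left(\left(-3\right)^{3} \right)} = 14415 + \frac{-84 + \left(-3\right)^{3}}{70 + \left(-3\right)^{3}} = 14415 + \frac{-84 - 27}{70 - 27} = 14415 + \frac{1}{43} \left(-111\right) = 14415 - \frac{111}{43} = \frac{619734}{43}$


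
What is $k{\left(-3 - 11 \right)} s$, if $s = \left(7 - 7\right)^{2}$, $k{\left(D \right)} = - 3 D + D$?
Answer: $0$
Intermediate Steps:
$k{\left(D \right)} = - 2 D$
$s = 0$ ($s = 0^{2} = 0$)
$k{\left(-3 - 11 \right)} s = - 2 \left(-3 - 11\right) 0 = \left(-2\right) \left(-14\right) 0 = 28 \cdot 0 = 0$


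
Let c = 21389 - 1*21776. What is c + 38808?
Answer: 38421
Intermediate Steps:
c = -387 (c = 21389 - 21776 = -387)
c + 38808 = -387 + 38808 = 38421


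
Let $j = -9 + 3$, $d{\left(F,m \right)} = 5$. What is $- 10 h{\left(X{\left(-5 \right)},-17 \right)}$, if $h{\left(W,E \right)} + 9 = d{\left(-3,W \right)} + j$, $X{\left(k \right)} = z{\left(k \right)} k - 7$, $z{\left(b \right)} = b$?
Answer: $100$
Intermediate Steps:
$j = -6$
$X{\left(k \right)} = -7 + k^{2}$ ($X{\left(k \right)} = k k - 7 = k^{2} - 7 = -7 + k^{2}$)
$h{\left(W,E \right)} = -10$ ($h{\left(W,E \right)} = -9 + \left(5 - 6\right) = -9 - 1 = -10$)
$- 10 h{\left(X{\left(-5 \right)},-17 \right)} = \left(-10\right) \left(-10\right) = 100$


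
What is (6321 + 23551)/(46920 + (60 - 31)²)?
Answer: 29872/47761 ≈ 0.62545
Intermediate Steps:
(6321 + 23551)/(46920 + (60 - 31)²) = 29872/(46920 + 29²) = 29872/(46920 + 841) = 29872/47761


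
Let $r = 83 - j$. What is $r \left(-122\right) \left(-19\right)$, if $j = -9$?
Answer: $213256$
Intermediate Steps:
$r = 92$ ($r = 83 - -9 = 83 + 9 = 92$)
$r \left(-122\right) \left(-19\right) = 92 \left(-122\right) \left(-19\right) = \left(-11224\right) \left(-19\right) = 213256$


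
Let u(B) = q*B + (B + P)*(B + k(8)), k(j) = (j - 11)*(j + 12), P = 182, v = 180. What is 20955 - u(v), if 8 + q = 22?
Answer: -25005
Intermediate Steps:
q = 14 (q = -8 + 22 = 14)
k(j) = (-11 + j)*(12 + j)
u(B) = 14*B + (-60 + B)*(182 + B) (u(B) = 14*B + (B + 182)*(B + (-132 + 8 + 8**2)) = 14*B + (182 + B)*(B + (-132 + 8 + 64)) = 14*B + (182 + B)*(B - 60) = 14*B + (182 + B)*(-60 + B) = 14*B + (-60 + B)*(182 + B))
20955 - u(v) = 20955 - (-10920 + 180**2 + 136*180) = 20955 - (-10920 + 32400 + 24480) = 20955 - 1*45960 = 20955 - 45960 = -25005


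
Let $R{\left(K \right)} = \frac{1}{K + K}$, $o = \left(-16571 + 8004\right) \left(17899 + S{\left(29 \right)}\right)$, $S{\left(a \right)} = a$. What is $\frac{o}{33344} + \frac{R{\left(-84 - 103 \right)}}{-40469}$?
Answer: $- \frac{145289658495757}{31542186104} \approx -4606.2$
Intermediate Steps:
$o = -153589176$ ($o = \left(-16571 + 8004\right) \left(17899 + 29\right) = \left(-8567\right) 17928 = -153589176$)
$R{\left(K \right)} = \frac{1}{2 K}$
$\frac{o}{33344} + \frac{R{\left(-84 - 103 \right)}}{-40469} = - \frac{153589176}{33344} + \frac{\frac{1}{2} \frac{1}{-84 - 103}}{-40469} = \left(-153589176\right) \frac{1}{33344} + \frac{1}{2 \left(-187\right)} \left(- \frac{1}{40469}\right) = - \frac{19198647}{4168} + \frac{1}{2} \left(- \frac{1}{187}\right) \left(- \frac{1}{40469}\right) = - \frac{19198647}{4168} - - \frac{1}{15135406} = - \frac{19198647}{4168} + \frac{1}{15135406} = - \frac{145289658495757}{31542186104}$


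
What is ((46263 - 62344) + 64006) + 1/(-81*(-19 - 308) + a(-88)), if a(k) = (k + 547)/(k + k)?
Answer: 223390550201/4661253 ≈ 47925.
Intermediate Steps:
a(k) = (547 + k)/(2*k) (a(k) = (547 + k)/((2*k)) = (547 + k)*(1/(2*k)) = (547 + k)/(2*k))
((46263 - 62344) + 64006) + 1/(-81*(-19 - 308) + a(-88)) = ((46263 - 62344) + 64006) + 1/(-81*(-19 - 308) + (1/2)*(547 - 88)/(-88)) = (-16081 + 64006) + 1/(-81*(-327) + (1/2)*(-1/88)*459) = 47925 + 1/(26487 - 459/176) = 47925 + 1/(4661253/176) = 47925 + 176/4661253 = 223390550201/4661253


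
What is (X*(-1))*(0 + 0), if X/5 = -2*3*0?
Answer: 0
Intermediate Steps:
X = 0 (X = 5*(-2*3*0) = 5*(-6*0) = 5*0 = 0)
(X*(-1))*(0 + 0) = (0*(-1))*(0 + 0) = 0*0 = 0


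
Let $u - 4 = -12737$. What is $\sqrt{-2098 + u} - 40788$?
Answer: $-40788 + i \sqrt{14831} \approx -40788.0 + 121.78 i$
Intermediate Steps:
$u = -12733$ ($u = 4 - 12737 = -12733$)
$\sqrt{-2098 + u} - 40788 = \sqrt{-2098 - 12733} - 40788 = \sqrt{-14831} - 40788 = i \sqrt{14831} - 40788 = -40788 + i \sqrt{14831}$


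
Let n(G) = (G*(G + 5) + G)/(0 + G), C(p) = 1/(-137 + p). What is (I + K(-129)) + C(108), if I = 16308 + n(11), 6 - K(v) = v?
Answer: 477339/29 ≈ 16460.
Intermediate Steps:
K(v) = 6 - v
n(G) = (G + G*(5 + G))/G (n(G) = (G*(5 + G) + G)/G = (G + G*(5 + G))/G)
I = 16325 (I = 16308 + (6 + 11) = 16308 + 17 = 16325)
(I + K(-129)) + C(108) = (16325 + (6 - 1*(-129))) + 1/(-137 + 108) = (16325 + (6 + 129)) + 1/(-29) = (16325 + 135) - 1/29 = 16460 - 1/29 = 477339/29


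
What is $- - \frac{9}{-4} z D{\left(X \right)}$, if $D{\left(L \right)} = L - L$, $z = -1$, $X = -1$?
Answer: $0$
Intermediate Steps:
$D{\left(L \right)} = 0$
$- - \frac{9}{-4} z D{\left(X \right)} = - - \frac{9}{-4} \left(-1\right) 0 = - \left(-9\right) \left(- \frac{1}{4}\right) \left(-1\right) 0 = - \frac{9}{4} \left(-1\right) 0 = - \frac{\left(-9\right) 0}{4} = \left(-1\right) 0 = 0$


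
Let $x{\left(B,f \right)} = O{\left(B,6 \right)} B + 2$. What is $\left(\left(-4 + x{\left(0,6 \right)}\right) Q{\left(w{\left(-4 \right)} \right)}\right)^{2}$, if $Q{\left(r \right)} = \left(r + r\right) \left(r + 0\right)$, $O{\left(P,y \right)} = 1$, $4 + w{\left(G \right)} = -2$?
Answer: $20736$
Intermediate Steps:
$w{\left(G \right)} = -6$ ($w{\left(G \right)} = -4 - 2 = -6$)
$x{\left(B,f \right)} = 2 + B$ ($x{\left(B,f \right)} = 1 B + 2 = B + 2 = 2 + B$)
$Q{\left(r \right)} = 2 r^{2}$ ($Q{\left(r \right)} = 2 r r = 2 r^{2}$)
$\left(\left(-4 + x{\left(0,6 \right)}\right) Q{\left(w{\left(-4 \right)} \right)}\right)^{2} = \left(\left(-4 + \left(2 + 0\right)\right) 2 \left(-6\right)^{2}\right)^{2} = \left(\left(-4 + 2\right) 2 \cdot 36\right)^{2} = \left(\left(-2\right) 72\right)^{2} = \left(-144\right)^{2} = 20736$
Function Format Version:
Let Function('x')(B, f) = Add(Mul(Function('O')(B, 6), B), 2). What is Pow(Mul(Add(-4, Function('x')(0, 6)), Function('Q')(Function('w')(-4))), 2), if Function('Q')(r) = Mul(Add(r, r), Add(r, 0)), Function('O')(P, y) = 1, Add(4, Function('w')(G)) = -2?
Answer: 20736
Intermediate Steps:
Function('w')(G) = -6 (Function('w')(G) = Add(-4, -2) = -6)
Function('x')(B, f) = Add(2, B) (Function('x')(B, f) = Add(Mul(1, B), 2) = Add(B, 2) = Add(2, B))
Function('Q')(r) = Mul(2, Pow(r, 2)) (Function('Q')(r) = Mul(Mul(2, r), r) = Mul(2, Pow(r, 2)))
Pow(Mul(Add(-4, Function('x')(0, 6)), Function('Q')(Function('w')(-4))), 2) = Pow(Mul(Add(-4, Add(2, 0)), Mul(2, Pow(-6, 2))), 2) = Pow(Mul(Add(-4, 2), Mul(2, 36)), 2) = Pow(Mul(-2, 72), 2) = Pow(-144, 2) = 20736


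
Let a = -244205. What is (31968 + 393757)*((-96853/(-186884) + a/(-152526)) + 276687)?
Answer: 1678832011291276690925/14252334492 ≈ 1.1779e+11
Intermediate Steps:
(31968 + 393757)*((-96853/(-186884) + a/(-152526)) + 276687) = (31968 + 393757)*((-96853/(-186884) - 244205/(-152526)) + 276687) = 425725*((-96853*(-1/186884) - 244205*(-1/152526)) + 276687) = 425725*((96853/186884 + 244205/152526) + 276687) = 425725*(30205303949/14252334492 + 276687) = 425725*(3943465878891953/14252334492) = 1678832011291276690925/14252334492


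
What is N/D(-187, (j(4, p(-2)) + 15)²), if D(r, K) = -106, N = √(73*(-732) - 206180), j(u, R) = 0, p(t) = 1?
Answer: -2*I*√16226/53 ≈ -4.8068*I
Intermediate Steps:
N = 4*I*√16226 (N = √(-53436 - 206180) = √(-259616) = 4*I*√16226 ≈ 509.53*I)
N/D(-187, (j(4, p(-2)) + 15)²) = (4*I*√16226)/(-106) = (4*I*√16226)*(-1/106) = -2*I*√16226/53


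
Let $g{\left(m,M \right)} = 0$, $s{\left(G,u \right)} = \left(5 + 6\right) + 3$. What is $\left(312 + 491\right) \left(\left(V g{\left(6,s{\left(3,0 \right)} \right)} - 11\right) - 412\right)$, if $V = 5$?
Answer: $-339669$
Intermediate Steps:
$s{\left(G,u \right)} = 14$ ($s{\left(G,u \right)} = 11 + 3 = 14$)
$\left(312 + 491\right) \left(\left(V g{\left(6,s{\left(3,0 \right)} \right)} - 11\right) - 412\right) = \left(312 + 491\right) \left(\left(5 \cdot 0 - 11\right) - 412\right) = 803 \left(\left(0 - 11\right) - 412\right) = 803 \left(-11 - 412\right) = 803 \left(-423\right) = -339669$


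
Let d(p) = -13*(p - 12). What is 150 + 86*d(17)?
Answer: -5440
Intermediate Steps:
d(p) = 156 - 13*p (d(p) = -13*(-12 + p) = 156 - 13*p)
150 + 86*d(17) = 150 + 86*(156 - 13*17) = 150 + 86*(156 - 221) = 150 + 86*(-65) = 150 - 5590 = -5440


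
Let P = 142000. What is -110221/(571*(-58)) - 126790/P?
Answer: 572617539/235137800 ≈ 2.4352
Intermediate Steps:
-110221/(571*(-58)) - 126790/P = -110221/(571*(-58)) - 126790/142000 = -110221/(-33118) - 126790*1/142000 = -110221*(-1/33118) - 12679/14200 = 110221/33118 - 12679/14200 = 572617539/235137800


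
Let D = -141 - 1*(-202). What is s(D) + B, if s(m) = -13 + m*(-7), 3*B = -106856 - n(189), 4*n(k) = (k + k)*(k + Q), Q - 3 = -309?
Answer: -194239/6 ≈ -32373.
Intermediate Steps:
Q = -306 (Q = 3 - 309 = -306)
D = 61 (D = -141 + 202 = 61)
n(k) = k*(-306 + k)/2 (n(k) = ((k + k)*(k - 306))/4 = ((2*k)*(-306 + k))/4 = (2*k*(-306 + k))/4 = k*(-306 + k)/2)
B = -191599/6 (B = (-106856 - 189*(-306 + 189)/2)/3 = (-106856 - 189*(-117)/2)/3 = (-106856 - 1*(-22113/2))/3 = (-106856 + 22113/2)/3 = (1/3)*(-191599/2) = -191599/6 ≈ -31933.)
s(m) = -13 - 7*m
s(D) + B = (-13 - 7*61) - 191599/6 = (-13 - 427) - 191599/6 = -440 - 191599/6 = -194239/6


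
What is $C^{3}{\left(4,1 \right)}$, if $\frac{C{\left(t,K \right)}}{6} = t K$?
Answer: $13824$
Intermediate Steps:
$C{\left(t,K \right)} = 6 K t$ ($C{\left(t,K \right)} = 6 t K = 6 K t$)
$C^{3}{\left(4,1 \right)} = \left(6 \cdot 1 \cdot 4\right)^{3} = 24^{3} = 13824$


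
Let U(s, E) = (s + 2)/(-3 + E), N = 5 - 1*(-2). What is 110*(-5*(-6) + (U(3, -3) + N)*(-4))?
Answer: 1760/3 ≈ 586.67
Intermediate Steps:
N = 7 (N = 5 + 2 = 7)
U(s, E) = (2 + s)/(-3 + E)
110*(-5*(-6) + (U(3, -3) + N)*(-4)) = 110*(-5*(-6) + ((2 + 3)/(-3 - 3) + 7)*(-4)) = 110*(30 + (5/(-6) + 7)*(-4)) = 110*(30 + (-⅙*5 + 7)*(-4)) = 110*(30 + (-⅚ + 7)*(-4)) = 110*(30 + (37/6)*(-4)) = 110*(30 - 74/3) = 110*(16/3) = 1760/3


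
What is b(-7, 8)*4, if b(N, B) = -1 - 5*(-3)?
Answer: 56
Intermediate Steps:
b(N, B) = 14 (b(N, B) = -1 + 15 = 14)
b(-7, 8)*4 = 14*4 = 56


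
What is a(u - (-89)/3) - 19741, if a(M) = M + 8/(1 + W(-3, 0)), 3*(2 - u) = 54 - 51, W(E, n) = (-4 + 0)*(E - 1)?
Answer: -1005203/51 ≈ -19710.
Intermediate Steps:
W(E, n) = 4 - 4*E (W(E, n) = -4*(-1 + E) = 4 - 4*E)
u = 1 (u = 2 - (54 - 51)/3 = 2 - ⅓*3 = 2 - 1 = 1)
a(M) = 8/17 + M (a(M) = M + 8/(1 + (4 - 4*(-3))) = M + 8/(1 + (4 + 12)) = M + 8/(1 + 16) = M + 8/17 = 8/17 + M)
a(u - (-89)/3) - 19741 = (8/17 + (1 - (-89)/3)) - 19741 = (8/17 + (1 - 1*(-89/3))) - 19741 = (8/17 + (1 + 89/3)) - 19741 = (8/17 + 92/3) - 19741 = 1588/51 - 19741 = -1005203/51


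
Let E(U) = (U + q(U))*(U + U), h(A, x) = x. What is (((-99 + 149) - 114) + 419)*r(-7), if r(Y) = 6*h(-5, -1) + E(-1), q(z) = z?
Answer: -710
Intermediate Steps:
E(U) = 4*U² (E(U) = (U + U)*(U + U) = (2*U)*(2*U) = 4*U²)
r(Y) = -2 (r(Y) = 6*(-1) + 4*(-1)² = -6 + 4*1 = -6 + 4 = -2)
(((-99 + 149) - 114) + 419)*r(-7) = (((-99 + 149) - 114) + 419)*(-2) = ((50 - 114) + 419)*(-2) = (-64 + 419)*(-2) = 355*(-2) = -710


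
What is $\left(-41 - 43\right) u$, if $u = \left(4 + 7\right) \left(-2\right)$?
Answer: $1848$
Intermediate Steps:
$u = -22$ ($u = 11 \left(-2\right) = -22$)
$\left(-41 - 43\right) u = \left(-41 - 43\right) \left(-22\right) = \left(-84\right) \left(-22\right) = 1848$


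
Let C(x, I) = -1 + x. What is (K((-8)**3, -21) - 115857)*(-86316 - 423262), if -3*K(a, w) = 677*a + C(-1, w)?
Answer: 160517070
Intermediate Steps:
K(a, w) = 2/3 - 677*a/3 (K(a, w) = -(677*a + (-1 - 1))/3 = -(677*a - 2)/3 = -(-2 + 677*a)/3 = 2/3 - 677*a/3)
(K((-8)**3, -21) - 115857)*(-86316 - 423262) = ((2/3 - 677/3*(-8)**3) - 115857)*(-86316 - 423262) = ((2/3 - 677/3*(-512)) - 115857)*(-509578) = ((2/3 + 346624/3) - 115857)*(-509578) = (115542 - 115857)*(-509578) = -315*(-509578) = 160517070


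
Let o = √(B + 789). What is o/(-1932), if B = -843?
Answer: -I*√6/644 ≈ -0.0038036*I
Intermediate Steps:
o = 3*I*√6 (o = √(-843 + 789) = √(-54) = 3*I*√6 ≈ 7.3485*I)
o/(-1932) = (3*I*√6)/(-1932) = (3*I*√6)*(-1/1932) = -I*√6/644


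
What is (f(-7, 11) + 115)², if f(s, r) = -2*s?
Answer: 16641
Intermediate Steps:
(f(-7, 11) + 115)² = (-2*(-7) + 115)² = (14 + 115)² = 129² = 16641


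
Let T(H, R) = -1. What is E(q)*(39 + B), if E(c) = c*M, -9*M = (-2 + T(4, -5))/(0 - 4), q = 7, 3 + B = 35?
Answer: -497/12 ≈ -41.417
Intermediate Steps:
B = 32 (B = -3 + 35 = 32)
M = -1/12 (M = -(-2 - 1)/(9*(0 - 4)) = -(-1)/(3*(-4)) = -(-1)*(-1)/(3*4) = -⅑*¾ = -1/12 ≈ -0.083333)
E(c) = -c/12 (E(c) = c*(-1/12) = -c/12)
E(q)*(39 + B) = (-1/12*7)*(39 + 32) = -7/12*71 = -497/12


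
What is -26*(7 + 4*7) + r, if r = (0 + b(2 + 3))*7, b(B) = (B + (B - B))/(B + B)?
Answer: -1813/2 ≈ -906.50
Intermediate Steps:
b(B) = ½ (b(B) = (B + 0)/((2*B)) = B*(1/(2*B)) = ½)
r = 7/2 (r = (0 + ½)*7 = (½)*7 = 7/2 ≈ 3.5000)
-26*(7 + 4*7) + r = -26*(7 + 4*7) + 7/2 = -26*(7 + 28) + 7/2 = -26*35 + 7/2 = -910 + 7/2 = -1813/2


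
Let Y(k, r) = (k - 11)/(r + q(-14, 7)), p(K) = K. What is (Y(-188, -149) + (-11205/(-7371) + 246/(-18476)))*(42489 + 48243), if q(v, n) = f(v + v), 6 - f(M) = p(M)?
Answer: 14197967029502/48337835 ≈ 2.9372e+5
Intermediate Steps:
f(M) = 6 - M
q(v, n) = 6 - 2*v (q(v, n) = 6 - (v + v) = 6 - 2*v)
Y(k, r) = (-11 + k)/(34 + r) (Y(k, r) = (k - 11)/(r + (6 - 2*(-14))) = (-11 + k)/(r + (6 + 28)) = (-11 + k)/(r + 34) = (-11 + k)/(34 + r))
(Y(-188, -149) + (-11205/(-7371) + 246/(-18476)))*(42489 + 48243) = ((-11 - 188)/(34 - 149) + (-11205/(-7371) + 246/(-18476)))*(42489 + 48243) = (-199/(-115) + (-11205*(-1/7371) + 246*(-1/18476)))*90732 = (-1/115*(-199) + (415/273 - 123/9238))*90732 = (199/115 + 3800191/2521974)*90732 = (938894791/290027010)*90732 = 14197967029502/48337835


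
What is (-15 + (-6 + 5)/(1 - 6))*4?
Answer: -296/5 ≈ -59.200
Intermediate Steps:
(-15 + (-6 + 5)/(1 - 6))*4 = (-15 - 1/(-5))*4 = (-15 - 1*(-⅕))*4 = (-15 + ⅕)*4 = -74/5*4 = -296/5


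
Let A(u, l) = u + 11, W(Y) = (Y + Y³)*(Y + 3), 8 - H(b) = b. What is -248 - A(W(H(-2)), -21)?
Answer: -13389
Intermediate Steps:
H(b) = 8 - b
W(Y) = (3 + Y)*(Y + Y³) (W(Y) = (Y + Y³)*(3 + Y) = (3 + Y)*(Y + Y³))
A(u, l) = 11 + u
-248 - A(W(H(-2)), -21) = -248 - (11 + (8 - 1*(-2))*(3 + (8 - 1*(-2)) + (8 - 1*(-2))³ + 3*(8 - 1*(-2))²)) = -248 - (11 + (8 + 2)*(3 + (8 + 2) + (8 + 2)³ + 3*(8 + 2)²)) = -248 - (11 + 10*(3 + 10 + 10³ + 3*10²)) = -248 - (11 + 10*(3 + 10 + 1000 + 3*100)) = -248 - (11 + 10*(3 + 10 + 1000 + 300)) = -248 - (11 + 10*1313) = -248 - (11 + 13130) = -248 - 1*13141 = -248 - 13141 = -13389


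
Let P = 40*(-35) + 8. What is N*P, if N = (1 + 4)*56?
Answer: -389760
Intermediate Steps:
P = -1392 (P = -1400 + 8 = -1392)
N = 280 (N = 5*56 = 280)
N*P = 280*(-1392) = -389760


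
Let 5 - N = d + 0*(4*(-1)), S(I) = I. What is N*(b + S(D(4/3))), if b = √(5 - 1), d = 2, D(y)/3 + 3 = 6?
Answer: 33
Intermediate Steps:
D(y) = 9 (D(y) = -9 + 3*6 = -9 + 18 = 9)
b = 2 (b = √4 = 2)
N = 3 (N = 5 - (2 + 0*(4*(-1))) = 5 - (2 + 0*(-4)) = 5 - (2 + 0) = 5 - 1*2 = 5 - 2 = 3)
N*(b + S(D(4/3))) = 3*(2 + 9) = 3*11 = 33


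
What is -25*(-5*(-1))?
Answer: -125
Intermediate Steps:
-25*(-5*(-1)) = -125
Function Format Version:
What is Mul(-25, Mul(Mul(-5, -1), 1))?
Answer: -125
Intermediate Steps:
Mul(-25, Mul(Mul(-5, -1), 1)) = Mul(-25, Mul(5, 1)) = Mul(-25, 5) = -125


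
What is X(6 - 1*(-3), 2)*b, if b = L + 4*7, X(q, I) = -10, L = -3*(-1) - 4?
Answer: -270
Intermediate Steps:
L = -1 (L = 3 - 4 = -1)
b = 27 (b = -1 + 4*7 = -1 + 28 = 27)
X(6 - 1*(-3), 2)*b = -10*27 = -270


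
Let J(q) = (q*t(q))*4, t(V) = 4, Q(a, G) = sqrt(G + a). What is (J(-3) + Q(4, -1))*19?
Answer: -912 + 19*sqrt(3) ≈ -879.09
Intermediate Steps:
J(q) = 16*q (J(q) = (q*4)*4 = (4*q)*4 = 16*q)
(J(-3) + Q(4, -1))*19 = (16*(-3) + sqrt(-1 + 4))*19 = (-48 + sqrt(3))*19 = -912 + 19*sqrt(3)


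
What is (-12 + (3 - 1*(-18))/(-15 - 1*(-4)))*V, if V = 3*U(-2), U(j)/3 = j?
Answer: 2754/11 ≈ 250.36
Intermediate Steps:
U(j) = 3*j
V = -18 (V = 3*(3*(-2)) = 3*(-6) = -18)
(-12 + (3 - 1*(-18))/(-15 - 1*(-4)))*V = (-12 + (3 - 1*(-18))/(-15 - 1*(-4)))*(-18) = (-12 + (3 + 18)/(-15 + 4))*(-18) = (-12 + 21/(-11))*(-18) = (-12 + 21*(-1/11))*(-18) = (-12 - 21/11)*(-18) = -153/11*(-18) = 2754/11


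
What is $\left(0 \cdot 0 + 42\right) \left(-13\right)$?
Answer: $-546$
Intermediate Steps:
$\left(0 \cdot 0 + 42\right) \left(-13\right) = \left(0 + 42\right) \left(-13\right) = 42 \left(-13\right) = -546$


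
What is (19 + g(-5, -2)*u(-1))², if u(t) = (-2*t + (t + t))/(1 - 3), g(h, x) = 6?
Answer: 361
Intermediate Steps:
u(t) = 0 (u(t) = (-2*t + 2*t)/(-2) = 0*(-½) = 0)
(19 + g(-5, -2)*u(-1))² = (19 + 6*0)² = (19 + 0)² = 19² = 361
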